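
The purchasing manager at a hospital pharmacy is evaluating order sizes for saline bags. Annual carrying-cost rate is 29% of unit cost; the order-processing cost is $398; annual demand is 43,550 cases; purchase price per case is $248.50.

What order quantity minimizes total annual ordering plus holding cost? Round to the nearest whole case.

H = i·C = 0.29 × $248.5 = $72.0650 per case-year
Q* = √(2·D·S / H) = √(2·43,550·398 / 72.065) = √481,035.2 ≈ 693.57

694 cases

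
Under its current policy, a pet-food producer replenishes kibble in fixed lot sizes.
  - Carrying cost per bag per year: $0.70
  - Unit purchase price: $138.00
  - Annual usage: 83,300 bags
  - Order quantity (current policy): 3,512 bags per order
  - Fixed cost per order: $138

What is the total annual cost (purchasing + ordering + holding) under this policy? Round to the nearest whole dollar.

Ordering: D/Q × S = 83,300/3,512 × $138 = $3,273.18
Holding:  Q/2 × H = 3,512/2 × $0.7 = $1,229.20
Purchase cost = D·C = 83,300 × 138 = $11,495,400.00
Total = $3,273.18 + $1,229.20 + $11,495,400.00 = $11,499,902.38

$11,499,902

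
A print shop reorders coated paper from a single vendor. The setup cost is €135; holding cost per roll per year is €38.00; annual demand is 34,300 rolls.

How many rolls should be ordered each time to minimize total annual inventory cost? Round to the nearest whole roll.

494 rolls

2DS/H = 2·34,300·135/38 = 243,710.53
EOQ = √243,710.53 ≈ 493.67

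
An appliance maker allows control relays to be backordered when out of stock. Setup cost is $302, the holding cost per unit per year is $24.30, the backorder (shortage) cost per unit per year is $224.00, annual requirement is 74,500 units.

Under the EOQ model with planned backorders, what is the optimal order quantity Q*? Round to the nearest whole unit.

Q* = √(2DS/H) · √((H + b)/b)
   = √(2 × 74,500 × 302 / 24.3) · √((24.3 + 224) / 224)
   = 1,360.797 × 1.0528 ≈ 1,432.71

1,433 units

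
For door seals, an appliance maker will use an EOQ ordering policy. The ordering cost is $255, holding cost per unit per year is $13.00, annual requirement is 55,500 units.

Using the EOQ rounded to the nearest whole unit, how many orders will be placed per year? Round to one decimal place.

Q* = √(2·D·S / H) = √(2·55,500·255 / 13) = √2,177,307.7 ≈ 1,475.57 → Q = 1,476
N = D/Q = 55,500/1,476 ≈ 37.602 orders/yr

37.6 orders per year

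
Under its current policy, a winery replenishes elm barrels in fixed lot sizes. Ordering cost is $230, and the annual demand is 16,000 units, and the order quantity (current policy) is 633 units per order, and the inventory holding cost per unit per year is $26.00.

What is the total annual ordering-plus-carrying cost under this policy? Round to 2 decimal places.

$14,042.59

Annual ordering cost = (D/Q)·S = (16,000/633) × 230 = $5,813.59
Annual holding cost  = (Q/2)·H = (633/2) × 26 = $8,229.00
Total = $5,813.59 + $8,229.00 = $14,042.59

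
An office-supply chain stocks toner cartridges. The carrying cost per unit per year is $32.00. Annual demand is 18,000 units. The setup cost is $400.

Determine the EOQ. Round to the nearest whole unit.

EOQ = √(2DS/H) = √(2 × 18,000 × 400 / 32)
    = √(450,000.00) ≈ 670.82

671 units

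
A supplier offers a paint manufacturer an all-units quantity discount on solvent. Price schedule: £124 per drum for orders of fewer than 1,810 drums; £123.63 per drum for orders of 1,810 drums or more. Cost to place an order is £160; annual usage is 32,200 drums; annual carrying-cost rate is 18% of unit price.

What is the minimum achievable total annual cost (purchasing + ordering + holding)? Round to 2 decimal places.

H₁ = 18%×£124 = £22.3200;  H₂ = 18%×£123.63 = £22.2534
EOQ₁ = √(2×32,200×160/22.3200) = 679.45  (< 1,810, feasible at tier 1)
EOQ₂ = √(2×32,200×160/22.2534) = 680.46  (< 1,810 → use Q = 1,810 at tier-2 price)
TC(tier 1 (EOQ₁), Q≈679.4) = £4,007,965.27
TC(tier 2, Q≈1,810.0) = £4,003,871.74
Minimum at tier 2: £4,003,871.74

£4,003,871.74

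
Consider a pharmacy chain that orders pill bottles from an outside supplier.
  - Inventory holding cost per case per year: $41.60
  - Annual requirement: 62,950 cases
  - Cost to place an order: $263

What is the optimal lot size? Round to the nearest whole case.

892 cases

Q* = √(2·D·S / H) = √(2·62,950·263 / 41.6) = √795,954.3 ≈ 892.16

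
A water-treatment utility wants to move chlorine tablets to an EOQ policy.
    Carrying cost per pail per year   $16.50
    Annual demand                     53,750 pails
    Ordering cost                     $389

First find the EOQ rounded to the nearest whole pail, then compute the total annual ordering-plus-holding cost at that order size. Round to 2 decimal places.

$26,267.64

Q* = √(2·D·S / H) = √(2·53,750·389 / 16.5) = √2,534,393.9 ≈ 1,591.98 → Q = 1,592 pails
Ordering: D/Q × S = 53,750/1,592 × $389 = $13,133.64
Holding:  Q/2 × H = 1,592/2 × $16.5 = $13,134.00
Total = $13,133.64 + $13,134.00 = $26,267.64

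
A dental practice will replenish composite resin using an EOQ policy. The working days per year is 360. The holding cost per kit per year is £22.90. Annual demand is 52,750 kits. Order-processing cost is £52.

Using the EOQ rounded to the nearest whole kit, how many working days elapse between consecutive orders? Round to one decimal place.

3.3 days

2DS/H = 2·52,750·52/22.9 = 239,563.32
EOQ = √239,563.32 ≈ 489.45 → Q = 489 kits
Days between orders = 360 / (D/Q) = 360 / 107.873 ≈ 3.337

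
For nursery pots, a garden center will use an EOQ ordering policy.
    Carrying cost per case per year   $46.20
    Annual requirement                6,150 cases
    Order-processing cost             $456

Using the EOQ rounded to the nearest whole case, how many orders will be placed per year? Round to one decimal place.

17.7 orders per year

EOQ = √(2DS/H) = √(2 × 6,150 × 456 / 46.2)
    = √(121,402.60) ≈ 348.43 → Q = 348
N = D/Q = 6,150/348 ≈ 17.672 orders/yr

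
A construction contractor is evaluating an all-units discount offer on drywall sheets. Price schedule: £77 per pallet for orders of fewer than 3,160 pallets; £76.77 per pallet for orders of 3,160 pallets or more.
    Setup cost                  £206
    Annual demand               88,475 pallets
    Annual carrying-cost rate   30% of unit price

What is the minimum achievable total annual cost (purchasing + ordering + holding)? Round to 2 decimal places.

H₁ = 30%×£77 = £23.1000;  H₂ = 30%×£76.77 = £23.0310
EOQ₁ = √(2×88,475×206/23.1000) = 1,256.18  (< 3,160, feasible at tier 1)
EOQ₂ = √(2×88,475×206/23.0310) = 1,258.06  (< 3,160 → use Q = 3,160 at tier-2 price)
TC(tier 1 (EOQ₁), Q≈1,256.2) = £6,841,592.83
TC(tier 2, Q≈3,160.0) = £6,834,382.40
Minimum at tier 2: £6,834,382.40

£6,834,382.40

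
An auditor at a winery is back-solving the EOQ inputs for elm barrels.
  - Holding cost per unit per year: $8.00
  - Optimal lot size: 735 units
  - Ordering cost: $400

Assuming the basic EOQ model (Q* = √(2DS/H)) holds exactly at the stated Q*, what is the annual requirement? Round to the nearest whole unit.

From Q* = √(2DS/H) ⇒ Q*² = 2DS/H.
D = Q²H / (2S) = 735² × 8 / (2 × 400) = 5,402.25

5,402 units per year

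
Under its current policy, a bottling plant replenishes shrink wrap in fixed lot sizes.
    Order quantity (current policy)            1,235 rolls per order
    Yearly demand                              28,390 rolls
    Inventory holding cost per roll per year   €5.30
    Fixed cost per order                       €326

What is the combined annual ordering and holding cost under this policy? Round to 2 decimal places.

€10,766.79

Orders/yr = 28,390/1,235 = 22.988; ordering cost = 22.988 × €326 = €7,494.04
Average inventory = 1,235/2 = 617.5; holding cost = 617.5 × €5.3 = €3,272.75
Total = €7,494.04 + €3,272.75 = €10,766.79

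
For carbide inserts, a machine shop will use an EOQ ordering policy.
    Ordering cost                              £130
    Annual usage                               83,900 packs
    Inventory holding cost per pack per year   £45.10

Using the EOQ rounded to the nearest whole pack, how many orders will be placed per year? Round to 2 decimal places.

120.72 orders per year

Optimal lot size Q* = (2 × 83,900 × £130 / £45.1)^½ ≈ 695.47 → Q = 695
N = D/Q = 83,900/695 ≈ 120.719 orders/yr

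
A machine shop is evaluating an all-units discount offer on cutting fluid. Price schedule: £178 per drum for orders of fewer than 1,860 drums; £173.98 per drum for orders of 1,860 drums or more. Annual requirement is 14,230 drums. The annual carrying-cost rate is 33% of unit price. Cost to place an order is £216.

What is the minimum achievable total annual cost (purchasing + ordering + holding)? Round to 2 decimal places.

£2,530,782.38

H₁ = 33%×£178 = £58.7400;  H₂ = 33%×£173.98 = £57.4134
EOQ₁ = √(2×14,230×216/58.7400) = 323.50  (< 1,860, feasible at tier 1)
EOQ₂ = √(2×14,230×216/57.4134) = 327.22  (< 1,860 → use Q = 1,860 at tier-2 price)
TC(tier 1 (EOQ₁), Q≈323.5) = £2,551,942.52
TC(tier 2, Q≈1,860.0) = £2,530,782.38
Minimum at tier 2: £2,530,782.38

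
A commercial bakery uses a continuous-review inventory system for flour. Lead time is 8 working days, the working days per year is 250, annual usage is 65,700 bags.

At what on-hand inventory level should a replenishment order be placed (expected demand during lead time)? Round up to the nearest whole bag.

Daily demand d = 65,700 / 250 = 262.800 bags/day
Demand during lead time = 262.800 × 8 = 2,102.40
Reorder point = 2,102.40 → round up

2,103 bags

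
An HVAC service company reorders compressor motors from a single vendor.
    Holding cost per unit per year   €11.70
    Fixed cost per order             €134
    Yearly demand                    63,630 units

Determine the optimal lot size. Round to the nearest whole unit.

2DS/H = 2·63,630·134/11.7 = 1,457,507.69
EOQ = √1,457,507.69 ≈ 1,207.27

1,207 units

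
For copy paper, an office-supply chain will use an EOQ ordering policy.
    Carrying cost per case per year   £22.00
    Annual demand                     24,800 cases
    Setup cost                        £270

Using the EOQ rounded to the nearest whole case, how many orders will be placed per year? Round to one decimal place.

31.8 orders per year

Q* = √(2·D·S / H) = √(2·24,800·270 / 22) = √608,727.3 ≈ 780.21 → Q = 780
N = D/Q = 24,800/780 ≈ 31.795 orders/yr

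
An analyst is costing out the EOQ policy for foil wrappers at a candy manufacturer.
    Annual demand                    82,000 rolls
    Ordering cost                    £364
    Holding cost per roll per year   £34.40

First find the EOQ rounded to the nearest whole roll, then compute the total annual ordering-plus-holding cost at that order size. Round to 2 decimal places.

Q* = √(2·D·S / H) = √(2·82,000·364 / 34.4) = √1,735,348.8 ≈ 1,317.33 → Q = 1,317 rolls
Orders/yr = 82,000/1,317 = 62.263; ordering cost = 62.263 × £364 = £22,663.63
Average inventory = 1,317/2 = 658.5; holding cost = 658.5 × £34.4 = £22,652.40
Total = £22,663.63 + £22,652.40 = £45,316.03

£45,316.03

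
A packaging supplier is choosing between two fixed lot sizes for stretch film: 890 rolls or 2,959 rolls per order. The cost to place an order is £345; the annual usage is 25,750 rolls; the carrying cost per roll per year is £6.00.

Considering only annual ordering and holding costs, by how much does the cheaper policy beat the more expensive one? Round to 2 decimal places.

£772.46

For each Q, cost = (D/Q)·S + (Q/2)·H.
TC(890) = (25,750/890)×345 + (890/2)×6 = £12,651.74
TC(2,959) = (25,750/2,959)×345 + (2,959/2)×6 = £11,879.28
Cheaper: Q = 2,959.  Difference = £772.46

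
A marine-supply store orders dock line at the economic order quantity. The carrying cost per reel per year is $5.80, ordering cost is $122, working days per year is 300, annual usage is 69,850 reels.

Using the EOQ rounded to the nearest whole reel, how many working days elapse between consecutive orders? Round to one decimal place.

7.4 days

2DS/H = 2·69,850·122/5.8 = 2,938,517.24
EOQ = √2,938,517.24 ≈ 1,714.21 → Q = 1,714 reels
Days between orders = 300 / (D/Q) = 300 / 40.753 ≈ 7.361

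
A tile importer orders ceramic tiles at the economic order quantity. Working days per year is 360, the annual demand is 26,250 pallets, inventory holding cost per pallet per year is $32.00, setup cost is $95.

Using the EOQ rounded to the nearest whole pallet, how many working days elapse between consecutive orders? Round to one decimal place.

5.4 days

EOQ = √(2DS/H) = √(2 × 26,250 × 95 / 32)
    = √(155,859.38) ≈ 394.79 → Q = 395 pallets
Cycle time = (working days × Q)/D = (360 × 395) / 26,250 = 5.417 days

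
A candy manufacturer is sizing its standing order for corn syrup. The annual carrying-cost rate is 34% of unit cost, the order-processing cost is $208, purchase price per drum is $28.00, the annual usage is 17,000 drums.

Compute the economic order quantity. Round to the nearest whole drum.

862 drums

H = i·C = 0.34 × $28 = $9.5200 per drum-year
EOQ = √(2DS/H) = √(2 × 17,000 × 208 / 9.52)
    = √(742,857.14) ≈ 861.89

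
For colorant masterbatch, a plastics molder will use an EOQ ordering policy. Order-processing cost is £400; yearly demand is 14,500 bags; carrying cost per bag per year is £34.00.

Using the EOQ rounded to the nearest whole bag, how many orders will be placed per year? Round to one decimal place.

24.8 orders per year

Q* = √(2·D·S / H) = √(2·14,500·400 / 34) = √341,176.5 ≈ 584.10 → Q = 584
Orders per year = D/Q = 14,500 / 584 = 24.829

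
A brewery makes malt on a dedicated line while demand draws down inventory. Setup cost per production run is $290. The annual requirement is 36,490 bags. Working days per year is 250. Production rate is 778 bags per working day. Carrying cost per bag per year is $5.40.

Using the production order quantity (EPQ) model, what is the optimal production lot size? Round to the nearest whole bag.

2,196 bags

Daily demand d = 36,490/250 = 145.960; p = 778; 1 − d/p = 0.81239
EPQ = √(2DS / (H(1 − d/p)))
    = √(2 × 36,490 × 290 / (5.4 × 0.81239)) ≈ 2,196.45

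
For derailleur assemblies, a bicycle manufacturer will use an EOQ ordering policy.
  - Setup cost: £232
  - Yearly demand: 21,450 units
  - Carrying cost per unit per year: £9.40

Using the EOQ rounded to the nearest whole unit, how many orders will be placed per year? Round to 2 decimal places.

20.85 orders per year

Q* = √(2·D·S / H) = √(2·21,450·232 / 9.4) = √1,058,808.5 ≈ 1,028.98 → Q = 1,029
N = D/Q = 21,450/1,029 ≈ 20.845 orders/yr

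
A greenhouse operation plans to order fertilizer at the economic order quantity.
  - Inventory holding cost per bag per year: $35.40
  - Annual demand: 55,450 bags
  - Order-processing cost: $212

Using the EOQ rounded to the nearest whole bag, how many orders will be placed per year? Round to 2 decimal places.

68.04 orders per year

Q* = √(2·D·S / H) = √(2·55,450·212 / 35.4) = √664,146.9 ≈ 814.95 → Q = 815
N = D/Q = 55,450/815 ≈ 68.037 orders/yr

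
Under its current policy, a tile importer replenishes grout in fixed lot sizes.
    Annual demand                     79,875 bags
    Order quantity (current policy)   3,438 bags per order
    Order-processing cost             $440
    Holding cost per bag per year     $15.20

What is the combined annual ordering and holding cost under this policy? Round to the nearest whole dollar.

$36,351

Orders/yr = 79,875/3,438 = 23.233; ordering cost = 23.233 × $440 = $10,222.51
Average inventory = 3,438/2 = 1719; holding cost = 1719 × $15.2 = $26,128.80
Total = $10,222.51 + $26,128.80 = $36,351.31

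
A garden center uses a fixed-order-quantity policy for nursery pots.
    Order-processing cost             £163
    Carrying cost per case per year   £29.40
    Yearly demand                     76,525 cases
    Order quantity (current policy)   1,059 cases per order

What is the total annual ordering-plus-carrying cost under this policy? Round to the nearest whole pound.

Annual ordering cost = (D/Q)·S = (76,525/1,059) × 163 = £11,778.64
Annual holding cost  = (Q/2)·H = (1,059/2) × 29.4 = £15,567.30
Total = £11,778.64 + £15,567.30 = £27,345.94

£27,346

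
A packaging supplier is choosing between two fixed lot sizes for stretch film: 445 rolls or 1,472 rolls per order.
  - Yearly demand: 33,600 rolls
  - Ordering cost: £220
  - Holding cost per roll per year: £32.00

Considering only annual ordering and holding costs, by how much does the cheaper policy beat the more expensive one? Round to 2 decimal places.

Annual cost at Q: ordering D·S/Q plus holding Q·H/2.
TC(445) = (33,600/445)×220 + (445/2)×32 = £23,731.24
TC(1,472) = (33,600/1,472)×220 + (1,472/2)×32 = £28,573.74
Lots of 445 are cheaper by £4,842.50.

£4,842.50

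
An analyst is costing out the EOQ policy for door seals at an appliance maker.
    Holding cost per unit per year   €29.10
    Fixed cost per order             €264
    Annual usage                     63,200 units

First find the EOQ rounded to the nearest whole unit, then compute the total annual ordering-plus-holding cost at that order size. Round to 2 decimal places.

€31,161.76

2DS/H = 2·63,200·264/29.1 = 1,146,721.65
EOQ = √1,146,721.65 ≈ 1,070.85 → Q = 1,071 units
Ordering: D/Q × S = 63,200/1,071 × €264 = €15,578.71
Holding:  Q/2 × H = 1,071/2 × €29.1 = €15,583.05
Total = €15,578.71 + €15,583.05 = €31,161.76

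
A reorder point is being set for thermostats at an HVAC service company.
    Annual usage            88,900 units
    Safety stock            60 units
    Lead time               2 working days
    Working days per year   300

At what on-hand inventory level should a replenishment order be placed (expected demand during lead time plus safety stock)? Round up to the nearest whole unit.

653 units

Daily demand d = 88,900 / 300 = 296.333 units/day
Demand during lead time = 296.333 × 2 = 592.67
Reorder point = 592.67 + 60 = 652.67 → round up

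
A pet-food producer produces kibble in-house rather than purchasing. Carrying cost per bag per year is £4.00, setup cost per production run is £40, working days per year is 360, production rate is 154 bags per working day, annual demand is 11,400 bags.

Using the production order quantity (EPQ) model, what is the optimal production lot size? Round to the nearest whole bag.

d = 11,400/360 = 31.6667 bags/day;  effective holding cost H(1 − d/p) = 4·(1 − 31.6667/154) = 3.17749
Q* = √(2DS / H_eff) = √(2·11,400·40 / 3.17749) ≈ 535.74

536 bags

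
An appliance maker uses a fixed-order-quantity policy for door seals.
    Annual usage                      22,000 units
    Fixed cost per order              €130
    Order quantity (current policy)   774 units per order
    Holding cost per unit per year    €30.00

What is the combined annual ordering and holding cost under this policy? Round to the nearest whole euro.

€15,305

Annual ordering cost = (D/Q)·S = (22,000/774) × 130 = €3,695.09
Annual holding cost  = (Q/2)·H = (774/2) × 30 = €11,610.00
Total = €3,695.09 + €11,610.00 = €15,305.09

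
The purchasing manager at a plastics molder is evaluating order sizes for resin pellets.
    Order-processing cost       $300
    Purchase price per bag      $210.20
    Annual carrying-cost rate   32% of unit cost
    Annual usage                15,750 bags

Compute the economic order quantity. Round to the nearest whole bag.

375 bags

H = i·C = 0.32 × $210.2 = $67.2640 per bag-year
EOQ = √(2DS/H) = √(2 × 15,750 × 300 / 67.264)
    = √(140,491.20) ≈ 374.82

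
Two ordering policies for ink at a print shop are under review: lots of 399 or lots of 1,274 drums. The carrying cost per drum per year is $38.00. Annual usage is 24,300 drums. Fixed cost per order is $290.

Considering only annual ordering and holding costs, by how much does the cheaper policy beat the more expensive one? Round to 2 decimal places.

For each Q, cost = (D/Q)·S + (Q/2)·H.
TC(399) = (24,300/399)×290 + (399/2)×38 = $25,242.65
TC(1,274) = (24,300/1,274)×290 + (1,274/2)×38 = $29,737.40
|ΔTC| = |$25,242.65 − $29,737.40| = $4,494.74

$4,494.74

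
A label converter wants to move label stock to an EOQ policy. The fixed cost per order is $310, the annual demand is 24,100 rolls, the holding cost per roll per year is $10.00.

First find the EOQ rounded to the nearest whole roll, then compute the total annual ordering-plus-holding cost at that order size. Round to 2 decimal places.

$12,223.75

Optimal lot size Q* = (2 × 24,100 × $310 / $10)^½ ≈ 1,222.37 → Q = 1,222 rolls
Annual ordering cost = (D/Q)·S = (24,100/1,222) × 310 = $6,113.75
Annual holding cost  = (Q/2)·H = (1,222/2) × 10 = $6,110.00
Total = $6,113.75 + $6,110.00 = $12,223.75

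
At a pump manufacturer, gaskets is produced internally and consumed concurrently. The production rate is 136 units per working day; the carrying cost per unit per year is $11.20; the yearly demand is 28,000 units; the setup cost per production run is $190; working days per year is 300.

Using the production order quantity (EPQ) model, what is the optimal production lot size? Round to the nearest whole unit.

Daily demand d = 28,000/300 = 93.333; p = 136; 1 − d/p = 0.31373
EPQ = √(2DS / (H(1 − d/p)))
    = √(2 × 28,000 × 190 / (11.2 × 0.31373)) ≈ 1,740.15

1,740 units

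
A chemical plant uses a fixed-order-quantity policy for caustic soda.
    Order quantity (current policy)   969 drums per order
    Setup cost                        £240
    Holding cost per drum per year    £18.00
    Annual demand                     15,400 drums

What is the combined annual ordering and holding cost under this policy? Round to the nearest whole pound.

Ordering: D/Q × S = 15,400/969 × £240 = £3,814.24
Holding:  Q/2 × H = 969/2 × £18 = £8,721.00
Total = £3,814.24 + £8,721.00 = £12,535.24

£12,535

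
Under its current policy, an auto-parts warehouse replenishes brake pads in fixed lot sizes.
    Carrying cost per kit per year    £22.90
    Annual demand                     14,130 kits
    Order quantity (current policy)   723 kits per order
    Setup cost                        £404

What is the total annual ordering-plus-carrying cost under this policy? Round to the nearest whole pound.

£16,174

Annual ordering cost = (D/Q)·S = (14,130/723) × 404 = £7,895.60
Annual holding cost  = (Q/2)·H = (723/2) × 22.9 = £8,278.35
Total = £7,895.60 + £8,278.35 = £16,173.95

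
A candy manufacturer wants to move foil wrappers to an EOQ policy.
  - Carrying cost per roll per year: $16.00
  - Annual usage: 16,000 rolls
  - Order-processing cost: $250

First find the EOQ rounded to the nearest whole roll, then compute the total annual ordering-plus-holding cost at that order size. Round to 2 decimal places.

$11,313.71

Optimal lot size Q* = (2 × 16,000 × $250 / $16)^½ ≈ 707.11 → Q = 707 rolls
Ordering: D/Q × S = 16,000/707 × $250 = $5,657.71
Holding:  Q/2 × H = 707/2 × $16 = $5,656.00
Total = $5,657.71 + $5,656.00 = $11,313.71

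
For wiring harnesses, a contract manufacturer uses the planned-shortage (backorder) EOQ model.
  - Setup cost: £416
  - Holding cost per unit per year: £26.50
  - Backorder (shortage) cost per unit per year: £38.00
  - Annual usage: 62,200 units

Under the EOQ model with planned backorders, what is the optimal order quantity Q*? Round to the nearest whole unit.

1,821 units

Q* = √(2DS/H) · √((H + b)/b)
   = √(2 × 62,200 × 416 / 26.5) · √((26.5 + 38) / 38)
   = 1,397.442 × 1.3028 ≈ 1,820.63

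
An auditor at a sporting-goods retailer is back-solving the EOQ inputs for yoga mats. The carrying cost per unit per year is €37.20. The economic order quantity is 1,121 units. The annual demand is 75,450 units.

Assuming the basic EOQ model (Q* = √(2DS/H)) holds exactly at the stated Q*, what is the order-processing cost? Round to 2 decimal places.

€309.79

Since Q* = (2DS/H)^½, squaring gives Q*²·H = 2DS.
S = Q²H / (2D) = 1,121² × 37.2 / (2 × 75,450) = 309.7882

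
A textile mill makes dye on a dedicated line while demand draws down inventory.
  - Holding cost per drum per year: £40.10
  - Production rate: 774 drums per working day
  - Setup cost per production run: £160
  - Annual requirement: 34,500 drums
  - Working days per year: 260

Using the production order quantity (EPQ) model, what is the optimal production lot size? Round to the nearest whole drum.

576 drums

Daily demand d = 34,500/260 = 132.692; p = 774; 1 − d/p = 0.82856
EPQ = √(2DS / (H(1 − d/p)))
    = √(2 × 34,500 × 160 / (40.1 × 0.82856)) ≈ 576.43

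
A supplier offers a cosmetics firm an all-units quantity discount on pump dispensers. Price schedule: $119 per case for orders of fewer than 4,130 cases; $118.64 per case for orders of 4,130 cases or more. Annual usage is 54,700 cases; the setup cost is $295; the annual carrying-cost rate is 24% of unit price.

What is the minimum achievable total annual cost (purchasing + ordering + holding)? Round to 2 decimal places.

H₁ = 24%×$119 = $28.5600;  H₂ = 24%×$118.64 = $28.4736
EOQ₁ = √(2×54,700×295/28.5600) = 1,063.02  (< 4,130, feasible at tier 1)
EOQ₂ = √(2×54,700×295/28.4736) = 1,064.63  (< 4,130 → use Q = 4,130 at tier-2 price)
TC(tier 1 (EOQ₁), Q≈1,063.0) = $6,539,659.79
TC(tier 2, Q≈4,130.0) = $6,552,313.13
Minimum at tier 1 (EOQ₁): $6,539,659.79

$6,539,659.79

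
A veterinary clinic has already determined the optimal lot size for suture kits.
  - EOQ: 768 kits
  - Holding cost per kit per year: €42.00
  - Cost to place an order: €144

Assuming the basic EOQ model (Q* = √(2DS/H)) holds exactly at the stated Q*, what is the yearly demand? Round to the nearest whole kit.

86,016 kits per year

Since Q* = (2DS/H)^½, squaring gives Q*²·H = 2DS.
D = Q²H / (2S) = 768² × 42 / (2 × 144) = 86,016.00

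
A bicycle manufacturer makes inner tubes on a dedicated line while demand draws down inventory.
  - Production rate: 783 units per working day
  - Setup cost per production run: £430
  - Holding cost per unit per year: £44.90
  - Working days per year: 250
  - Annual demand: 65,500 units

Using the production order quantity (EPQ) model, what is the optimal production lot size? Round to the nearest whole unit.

1,373 units

Daily demand d = 65,500/250 = 262.000; p = 783; 1 − d/p = 0.66539
EPQ = √(2DS / (H(1 − d/p)))
    = √(2 × 65,500 × 430 / (44.9 × 0.66539)) ≈ 1,373.12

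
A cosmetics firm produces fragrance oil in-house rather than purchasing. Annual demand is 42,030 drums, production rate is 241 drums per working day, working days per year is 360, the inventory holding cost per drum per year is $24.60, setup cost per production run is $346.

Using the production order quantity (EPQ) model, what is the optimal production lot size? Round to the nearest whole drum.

1,514 drums

d = 42,030/360 = 116.7500 drums/day;  effective holding cost H(1 − d/p) = 24.6·(1 − 116.7500/241) = 12.68278
Q* = √(2DS / H_eff) = √(2·42,030·346 / 12.68278) ≈ 1,514.35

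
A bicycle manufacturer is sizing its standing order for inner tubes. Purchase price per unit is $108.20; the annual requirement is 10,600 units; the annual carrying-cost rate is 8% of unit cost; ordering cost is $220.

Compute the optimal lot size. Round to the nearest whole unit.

Carrying cost H = $108.2 × 8% = $8.6560/unit/yr
Optimal lot size Q* = (2 × 10,600 × $220 / $8.656)^½ ≈ 734.04

734 units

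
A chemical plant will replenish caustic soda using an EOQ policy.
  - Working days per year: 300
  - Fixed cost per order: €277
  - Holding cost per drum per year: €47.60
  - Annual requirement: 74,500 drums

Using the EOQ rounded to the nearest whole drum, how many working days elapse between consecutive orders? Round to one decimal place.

EOQ = √(2DS/H) = √(2 × 74,500 × 277 / 47.6)
    = √(867,079.83) ≈ 931.17 → Q = 931 drums
Days between orders = 300 / (D/Q) = 300 / 80.021 ≈ 3.749

3.7 days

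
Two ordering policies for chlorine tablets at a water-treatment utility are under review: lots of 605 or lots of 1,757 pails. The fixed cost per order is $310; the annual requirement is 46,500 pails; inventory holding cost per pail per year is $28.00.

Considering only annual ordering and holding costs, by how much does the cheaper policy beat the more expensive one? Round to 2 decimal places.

$505.88

Annual cost at Q: ordering D·S/Q plus holding Q·H/2.
TC(605) = (46,500/605)×310 + (605/2)×28 = $32,296.45
TC(1,757) = (46,500/1,757)×310 + (1,757/2)×28 = $32,802.33
|ΔTC| = |$32,296.45 − $32,802.33| = $505.88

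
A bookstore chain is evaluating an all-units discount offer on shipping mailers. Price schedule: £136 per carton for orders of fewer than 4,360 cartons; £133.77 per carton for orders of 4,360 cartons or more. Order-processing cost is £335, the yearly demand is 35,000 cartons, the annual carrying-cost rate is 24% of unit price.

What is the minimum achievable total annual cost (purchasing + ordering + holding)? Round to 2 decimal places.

H₁ = 24%×£136 = £32.6400;  H₂ = 24%×£133.77 = £32.1048
EOQ₁ = √(2×35,000×335/32.6400) = 847.61  (< 4,360, feasible at tier 1)
EOQ₂ = √(2×35,000×335/32.1048) = 854.65  (< 4,360 → use Q = 4,360 at tier-2 price)
TC(tier 1 (EOQ₁), Q≈847.6) = £4,787,666.01
TC(tier 2, Q≈4,360.0) = £4,754,627.68
Minimum at tier 2: £4,754,627.68

£4,754,627.68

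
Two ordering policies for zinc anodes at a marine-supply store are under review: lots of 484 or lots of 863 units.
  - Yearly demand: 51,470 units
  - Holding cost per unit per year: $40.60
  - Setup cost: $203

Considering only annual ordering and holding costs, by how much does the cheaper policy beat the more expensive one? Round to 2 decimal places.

Annual cost at Q: ordering D·S/Q plus holding Q·H/2.
TC(484) = (51,470/484)×203 + (484/2)×40.6 = $31,412.82
TC(863) = (51,470/863)×203 + (863/2)×40.6 = $29,625.98
Cheaper: Q = 863.  Difference = $1,786.84

$1,786.84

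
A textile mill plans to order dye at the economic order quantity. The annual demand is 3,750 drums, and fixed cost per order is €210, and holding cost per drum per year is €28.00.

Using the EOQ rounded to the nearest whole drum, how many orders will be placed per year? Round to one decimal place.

Q* = √(2·D·S / H) = √(2·3,750·210 / 28) = √56,250.0 ≈ 237.17 → Q = 237
N = D/Q = 3,750/237 ≈ 15.823 orders/yr

15.8 orders per year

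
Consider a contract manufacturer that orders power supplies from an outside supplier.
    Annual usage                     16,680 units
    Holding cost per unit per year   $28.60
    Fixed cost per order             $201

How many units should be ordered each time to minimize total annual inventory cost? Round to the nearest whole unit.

484 units

Q* = √(2·D·S / H) = √(2·16,680·201 / 28.6) = √234,453.1 ≈ 484.20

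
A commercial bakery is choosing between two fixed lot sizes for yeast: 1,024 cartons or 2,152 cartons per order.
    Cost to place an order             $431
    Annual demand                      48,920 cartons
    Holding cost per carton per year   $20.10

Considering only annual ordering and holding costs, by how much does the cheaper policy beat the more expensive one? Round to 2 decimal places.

TC(Q) = (D/Q)S + (Q/2)H
TC(1,024) = (48,920/1,024)×431 + (1,024/2)×20.1 = $30,881.55
TC(2,152) = (48,920/2,152)×431 + (2,152/2)×20.1 = $31,425.24
|ΔTC| = |$30,881.55 − $31,425.24| = $543.69

$543.69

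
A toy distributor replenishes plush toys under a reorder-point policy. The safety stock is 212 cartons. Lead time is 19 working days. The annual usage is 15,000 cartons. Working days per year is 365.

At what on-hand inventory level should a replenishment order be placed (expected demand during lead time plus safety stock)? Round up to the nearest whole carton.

Daily demand d = 15,000 / 365 = 41.096 cartons/day
Demand during lead time = 41.096 × 19 = 780.82
Reorder point = 780.82 + 212 = 992.82 → round up

993 cartons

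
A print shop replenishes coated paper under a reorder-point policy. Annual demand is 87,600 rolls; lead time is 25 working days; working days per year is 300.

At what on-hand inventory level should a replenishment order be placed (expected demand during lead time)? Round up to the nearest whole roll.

Daily demand d = 87,600 / 300 = 292.000 rolls/day
Demand during lead time = 292.000 × 25 = 7,300.00
Reorder point = 7,300.00 → round up

7,300 rolls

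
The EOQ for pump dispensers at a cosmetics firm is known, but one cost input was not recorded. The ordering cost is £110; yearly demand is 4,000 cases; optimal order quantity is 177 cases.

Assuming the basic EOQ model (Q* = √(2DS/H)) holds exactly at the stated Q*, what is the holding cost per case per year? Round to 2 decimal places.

Since Q* = (2DS/H)^½, squaring gives Q*²·H = 2DS.
H = 2DS / Q² = 2 × 4,000 × 110 / 177² = 28.0890

£28.09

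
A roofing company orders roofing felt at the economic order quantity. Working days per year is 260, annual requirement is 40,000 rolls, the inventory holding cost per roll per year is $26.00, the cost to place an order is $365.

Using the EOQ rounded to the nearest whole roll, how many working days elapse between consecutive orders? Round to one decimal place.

6.9 days

Optimal lot size Q* = (2 × 40,000 × $365 / $26)^½ ≈ 1,059.75 → Q = 1,060 rolls
Days between orders = 260 / (D/Q) = 260 / 37.736 ≈ 6.890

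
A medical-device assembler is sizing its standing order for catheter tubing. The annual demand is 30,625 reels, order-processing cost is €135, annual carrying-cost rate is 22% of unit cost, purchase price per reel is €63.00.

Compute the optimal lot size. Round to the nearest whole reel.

H = i·C = 0.22 × €63 = €13.8600 per reel-year
EOQ = √(2DS/H) = √(2 × 30,625 × 135 / 13.86)
    = √(596,590.91) ≈ 772.39

772 reels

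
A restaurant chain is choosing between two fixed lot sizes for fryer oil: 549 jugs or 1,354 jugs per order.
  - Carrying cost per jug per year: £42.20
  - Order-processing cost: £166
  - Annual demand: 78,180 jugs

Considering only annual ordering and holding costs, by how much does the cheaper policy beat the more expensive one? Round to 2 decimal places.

£2,931.22

Annual cost at Q: ordering D·S/Q plus holding Q·H/2.
TC(549) = (78,180/549)×166 + (549/2)×42.2 = £35,223.03
TC(1,354) = (78,180/1,354)×166 + (1,354/2)×42.2 = £38,154.24
Cheaper: Q = 549.  Difference = £2,931.22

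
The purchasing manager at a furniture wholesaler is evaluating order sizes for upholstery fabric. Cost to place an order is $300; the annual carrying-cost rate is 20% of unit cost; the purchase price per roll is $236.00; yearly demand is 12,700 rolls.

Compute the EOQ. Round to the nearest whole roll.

H = i·C = 0.2 × $236 = $47.2000 per roll-year
Optimal lot size Q* = (2 × 12,700 × $300 / $47.2)^½ ≈ 401.80

402 rolls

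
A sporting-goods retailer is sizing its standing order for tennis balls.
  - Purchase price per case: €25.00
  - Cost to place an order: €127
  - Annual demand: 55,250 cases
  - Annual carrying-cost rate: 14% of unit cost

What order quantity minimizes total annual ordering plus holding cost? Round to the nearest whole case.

2,002 cases

Holding cost per case per year: H = 14% × €25 = €3.5000
EOQ = √(2DS/H) = √(2 × 55,250 × 127 / 3.5)
    = √(4,009,571.43) ≈ 2,002.39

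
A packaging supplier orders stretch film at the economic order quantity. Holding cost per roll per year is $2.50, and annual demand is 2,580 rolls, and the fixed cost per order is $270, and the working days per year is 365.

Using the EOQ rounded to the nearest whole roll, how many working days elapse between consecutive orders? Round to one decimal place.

EOQ = √(2DS/H) = √(2 × 2,580 × 270 / 2.5)
    = √(557,280.00) ≈ 746.51 → Q = 747 rolls
T = Q/D × 365 days = 747/2,580 × 365 = 105.680 days

105.7 days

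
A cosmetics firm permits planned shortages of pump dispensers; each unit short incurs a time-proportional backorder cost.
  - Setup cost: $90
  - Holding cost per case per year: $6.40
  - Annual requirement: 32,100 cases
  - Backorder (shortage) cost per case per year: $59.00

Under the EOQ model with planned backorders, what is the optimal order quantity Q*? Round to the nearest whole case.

Q* = √(2DS/H) · √((H + b)/b)
   = √(2 × 32,100 × 90 / 6.4) · √((6.4 + 59) / 59)
   = 950.164 × 1.0528 ≈ 1,000.37

1,000 cases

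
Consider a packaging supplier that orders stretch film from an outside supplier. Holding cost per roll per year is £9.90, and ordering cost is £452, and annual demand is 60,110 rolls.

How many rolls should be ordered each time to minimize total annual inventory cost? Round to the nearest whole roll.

2,343 rolls

Optimal lot size Q* = (2 × 60,110 × £452 / £9.9)^½ ≈ 2,342.83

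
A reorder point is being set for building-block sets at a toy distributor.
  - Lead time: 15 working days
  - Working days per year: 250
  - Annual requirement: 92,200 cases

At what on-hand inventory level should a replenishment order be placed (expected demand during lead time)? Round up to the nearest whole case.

5,532 cases

Daily demand d = 92,200 / 250 = 368.800 cases/day
Demand during lead time = 368.800 × 15 = 5,532.00
Reorder point = 5,532.00 → round up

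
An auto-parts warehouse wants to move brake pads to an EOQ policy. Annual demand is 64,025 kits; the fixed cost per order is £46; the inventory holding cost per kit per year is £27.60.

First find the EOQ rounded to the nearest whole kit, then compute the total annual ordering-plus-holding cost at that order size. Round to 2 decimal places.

£12,750.38

EOQ = √(2DS/H) = √(2 × 64,025 × 46 / 27.6)
    = √(213,416.67) ≈ 461.97 → Q = 462 kits
Annual ordering cost = (D/Q)·S = (64,025/462) × 46 = £6,374.78
Annual holding cost  = (Q/2)·H = (462/2) × 27.6 = £6,375.60
Total = £6,374.78 + £6,375.60 = £12,750.38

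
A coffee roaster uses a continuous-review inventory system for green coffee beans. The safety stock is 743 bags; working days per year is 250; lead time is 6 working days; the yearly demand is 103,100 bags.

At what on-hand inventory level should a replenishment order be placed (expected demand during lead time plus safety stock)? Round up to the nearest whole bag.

Daily demand d = 103,100 / 250 = 412.400 bags/day
Demand during lead time = 412.400 × 6 = 2,474.40
Reorder point = 2,474.40 + 743 = 3,217.40 → round up

3,218 bags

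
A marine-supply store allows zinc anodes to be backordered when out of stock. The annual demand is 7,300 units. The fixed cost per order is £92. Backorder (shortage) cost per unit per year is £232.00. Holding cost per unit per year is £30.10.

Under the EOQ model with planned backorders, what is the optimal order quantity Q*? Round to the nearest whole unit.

225 units

Q* = √(2DS/H) · √((H + b)/b)
   = √(2 × 7,300 × 92 / 30.1) · √((30.1 + 232) / 232)
   = 211.245 × 1.0629 ≈ 224.53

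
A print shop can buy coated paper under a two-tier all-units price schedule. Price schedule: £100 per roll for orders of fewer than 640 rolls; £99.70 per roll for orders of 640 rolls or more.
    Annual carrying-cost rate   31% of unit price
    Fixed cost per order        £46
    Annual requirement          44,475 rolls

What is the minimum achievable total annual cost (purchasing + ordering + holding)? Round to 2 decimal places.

£4,447,244.38

H₁ = 31%×£100 = £31.0000;  H₂ = 31%×£99.70 = £30.9070
EOQ₁ = √(2×44,475×46/31.0000) = 363.30  (< 640, feasible at tier 1)
EOQ₂ = √(2×44,475×46/30.9070) = 363.85  (< 640 → use Q = 640 at tier-2 price)
TC(tier 1 (EOQ₁), Q≈363.3) = £4,458,762.45
TC(tier 2, Q≈640.0) = £4,447,244.38
Minimum at tier 2: £4,447,244.38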